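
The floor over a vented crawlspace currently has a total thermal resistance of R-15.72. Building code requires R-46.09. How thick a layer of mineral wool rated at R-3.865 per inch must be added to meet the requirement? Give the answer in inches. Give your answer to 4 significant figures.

ΔR = 46.09 − 15.72 = 30.37 ft²·°F·h/BTU
L = ΔR / (R/in) = 30.37/3.865 = 7.8577 in

7.858 in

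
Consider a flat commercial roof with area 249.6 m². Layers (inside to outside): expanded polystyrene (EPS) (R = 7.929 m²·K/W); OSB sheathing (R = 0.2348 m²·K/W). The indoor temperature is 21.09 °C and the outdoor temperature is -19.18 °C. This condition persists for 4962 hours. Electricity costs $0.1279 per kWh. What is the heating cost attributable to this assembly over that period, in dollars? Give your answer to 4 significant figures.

R_total = 7.929 + 0.2348 = 8.1638 m²·K/W
Q = 249.6 × (21.09 − (-19.18)) / 8.1638 = 1231.2 W
E = 1231.2 W × 4962 h / 1000 = 6109.3 kWh
Cost = 6109.3 × 0.1279 = $781.38

781.4 dollars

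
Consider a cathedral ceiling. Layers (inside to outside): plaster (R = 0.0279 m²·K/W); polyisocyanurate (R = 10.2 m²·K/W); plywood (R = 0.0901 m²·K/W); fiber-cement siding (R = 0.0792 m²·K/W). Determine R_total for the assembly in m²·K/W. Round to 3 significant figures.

R_total = 0.0279 + 10.2 + 0.0901 + 0.0792 = 10.4 m²·K/W

10.4 m²·K/W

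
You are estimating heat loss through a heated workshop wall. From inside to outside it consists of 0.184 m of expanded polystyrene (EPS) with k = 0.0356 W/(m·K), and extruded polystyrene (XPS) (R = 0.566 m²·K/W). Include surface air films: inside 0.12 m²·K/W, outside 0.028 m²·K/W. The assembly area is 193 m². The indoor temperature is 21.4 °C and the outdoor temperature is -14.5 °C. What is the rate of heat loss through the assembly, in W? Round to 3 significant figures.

1180 W

0.184/0.0356 = 5.169
R_total = 0.12 + 5.169 + 0.566 + 0.028 = 5.883 m²·K/W
Q = A·ΔT/R = 193 × (21.4 − (-14.5)) / 5.883 = 1178 W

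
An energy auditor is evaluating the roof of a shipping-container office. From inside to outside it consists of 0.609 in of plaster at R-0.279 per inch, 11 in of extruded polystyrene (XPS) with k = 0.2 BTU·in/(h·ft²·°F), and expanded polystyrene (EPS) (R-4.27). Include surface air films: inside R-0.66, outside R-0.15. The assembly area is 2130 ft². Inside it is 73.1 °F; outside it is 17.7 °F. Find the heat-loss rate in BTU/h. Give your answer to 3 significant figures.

1960 BTU/h

0.609 × 0.279 = 0.1699
11/0.2 = 55
R_total = 0.66 + 0.1699 + 55 + 4.27 + 0.15 = 60.25 ft²·°F·h/BTU
Q = A·ΔT/R = 2130 × (73.1 − 17.7) / 60.25 = 1959 BTU/h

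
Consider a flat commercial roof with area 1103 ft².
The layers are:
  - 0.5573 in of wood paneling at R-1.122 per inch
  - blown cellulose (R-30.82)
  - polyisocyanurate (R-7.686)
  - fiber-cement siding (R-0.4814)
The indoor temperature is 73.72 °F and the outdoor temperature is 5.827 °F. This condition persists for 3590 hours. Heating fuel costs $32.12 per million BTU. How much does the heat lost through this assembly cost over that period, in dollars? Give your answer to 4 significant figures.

0.5573 × 1.122 = 0.62529
R_total = 0.62529 + 30.82 + 7.686 + 0.4814 = 39.613 ft²·°F·h/BTU
Q = 1103 × (73.72 − 5.827) / 39.613 = 1890.5 BTU/h
E = 1890.5 × 3590 = 6786700 BTU
Cost = 6786700/10⁶ × 32.12 = $217.99

218.0 dollars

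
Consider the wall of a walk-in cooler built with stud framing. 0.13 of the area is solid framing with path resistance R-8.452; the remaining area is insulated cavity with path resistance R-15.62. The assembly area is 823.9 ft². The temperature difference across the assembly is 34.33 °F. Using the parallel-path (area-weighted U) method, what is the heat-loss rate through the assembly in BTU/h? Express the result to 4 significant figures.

2010 BTU/h

U_eff = 0.87/15.62 + 0.13/8.452 = 0.055698 + 0.015381 = 0.071079
R_eff = 1/U_eff = 14.069 ft²·°F·h/BTU
Q = 823.9 × 34.33 / 14.069 = 2010.4 BTU/h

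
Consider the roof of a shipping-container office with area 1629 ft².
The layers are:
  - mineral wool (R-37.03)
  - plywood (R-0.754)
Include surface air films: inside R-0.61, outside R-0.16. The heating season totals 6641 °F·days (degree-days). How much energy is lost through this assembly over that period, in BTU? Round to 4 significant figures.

6734000 BTU

R_total = 0.61 + 37.03 + 0.754 + 0.16 = 38.554 ft²·°F·h/BTU
E = A × HDD × 24 / R = 1629 × 6641 × 24 / 38.554 = 6734400 BTU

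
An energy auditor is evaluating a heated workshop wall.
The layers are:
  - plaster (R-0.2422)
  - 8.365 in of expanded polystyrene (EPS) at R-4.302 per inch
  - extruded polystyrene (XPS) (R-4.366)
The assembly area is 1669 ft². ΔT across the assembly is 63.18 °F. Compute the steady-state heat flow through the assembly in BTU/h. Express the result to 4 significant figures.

2598 BTU/h

8.365 × 4.302 = 35.986
R_total = 0.2422 + 35.986 + 4.366 = 40.594 ft²·°F·h/BTU
Q = A·ΔT/R = 1669 × 63.18 / 40.594 = 2597.6 BTU/h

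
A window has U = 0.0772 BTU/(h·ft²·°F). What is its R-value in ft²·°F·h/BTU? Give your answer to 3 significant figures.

13.0 ft²·°F·h/BTU

R = 1/U = 1/0.0772 = 12.95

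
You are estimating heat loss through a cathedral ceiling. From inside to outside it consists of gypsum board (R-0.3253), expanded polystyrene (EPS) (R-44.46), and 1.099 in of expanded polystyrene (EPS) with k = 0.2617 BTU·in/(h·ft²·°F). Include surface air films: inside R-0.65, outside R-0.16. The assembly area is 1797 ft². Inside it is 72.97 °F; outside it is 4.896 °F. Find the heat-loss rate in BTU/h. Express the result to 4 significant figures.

2457 BTU/h

1.099/0.2617 = 4.1995
R_total = 0.65 + 0.3253 + 44.46 + 4.1995 + 0.16 = 49.795 ft²·°F·h/BTU
Q = A·ΔT/R = 1797 × (72.97 − 4.896) / 49.795 = 2456.7 BTU/h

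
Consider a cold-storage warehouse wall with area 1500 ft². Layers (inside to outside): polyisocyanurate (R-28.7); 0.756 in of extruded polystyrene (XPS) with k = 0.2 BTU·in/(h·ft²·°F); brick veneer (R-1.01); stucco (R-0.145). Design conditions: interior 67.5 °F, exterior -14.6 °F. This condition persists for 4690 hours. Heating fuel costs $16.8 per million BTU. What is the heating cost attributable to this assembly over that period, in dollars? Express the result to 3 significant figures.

288 dollars

0.756/0.2 = 3.78
R_total = 28.7 + 3.78 + 1.01 + 0.145 = 33.63 ft²·°F·h/BTU
Q = 1500 × (67.5 − (-14.6)) / 33.63 = 3661 BTU/h
E = 3661 × 4690 = 17170000 BTU
Cost = 17170000/10⁶ × 16.8 = $288.5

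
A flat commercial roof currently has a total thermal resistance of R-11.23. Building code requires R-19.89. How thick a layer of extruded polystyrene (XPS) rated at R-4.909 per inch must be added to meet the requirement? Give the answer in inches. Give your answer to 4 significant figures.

ΔR = 19.89 − 11.23 = 8.66 ft²·°F·h/BTU
L = ΔR / (R/in) = 8.66/4.909 = 1.7641 in

1.764 in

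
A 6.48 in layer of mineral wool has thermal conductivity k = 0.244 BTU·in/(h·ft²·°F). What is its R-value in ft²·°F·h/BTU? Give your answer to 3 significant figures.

R = L/k = 6.48/0.244 = 26.56 ft²·°F·h/BTU

26.6 ft²·°F·h/BTU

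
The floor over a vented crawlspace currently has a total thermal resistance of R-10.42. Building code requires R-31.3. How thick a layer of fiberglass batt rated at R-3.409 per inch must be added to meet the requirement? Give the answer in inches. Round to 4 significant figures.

ΔR = 31.3 − 10.42 = 20.88 ft²·°F·h/BTU
L = ΔR / (R/in) = 20.88/3.409 = 6.125 in

6.125 in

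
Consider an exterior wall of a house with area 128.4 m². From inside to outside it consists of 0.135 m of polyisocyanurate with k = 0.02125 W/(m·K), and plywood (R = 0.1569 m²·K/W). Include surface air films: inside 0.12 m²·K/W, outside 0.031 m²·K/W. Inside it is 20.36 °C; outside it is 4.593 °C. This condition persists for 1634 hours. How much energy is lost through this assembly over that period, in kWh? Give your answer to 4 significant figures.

496.6 kWh

0.135/0.02125 = 6.3529
R_total = 0.12 + 6.3529 + 0.1569 + 0.031 = 6.6608 m²·K/W
Q = 128.4 × (20.36 − 4.593) / 6.6608 = 303.94 W
E = 303.94 W × 1634 h / 1000 = 496.63 kWh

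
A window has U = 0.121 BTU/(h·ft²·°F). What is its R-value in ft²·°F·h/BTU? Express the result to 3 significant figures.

R = 1/U = 1/0.121 = 8.264

8.26 ft²·°F·h/BTU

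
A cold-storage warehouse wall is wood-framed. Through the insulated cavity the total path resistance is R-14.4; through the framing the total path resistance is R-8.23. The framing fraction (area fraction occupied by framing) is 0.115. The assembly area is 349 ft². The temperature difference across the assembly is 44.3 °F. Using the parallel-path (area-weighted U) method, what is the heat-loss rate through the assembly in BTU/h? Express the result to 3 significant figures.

1170 BTU/h

U_eff = 0.885/14.4 + 0.115/8.23 = 0.06146 + 0.01397 = 0.07543
R_eff = 1/U_eff = 13.26 ft²·°F·h/BTU
Q = 349 × 44.3 / 13.26 = 1166 BTU/h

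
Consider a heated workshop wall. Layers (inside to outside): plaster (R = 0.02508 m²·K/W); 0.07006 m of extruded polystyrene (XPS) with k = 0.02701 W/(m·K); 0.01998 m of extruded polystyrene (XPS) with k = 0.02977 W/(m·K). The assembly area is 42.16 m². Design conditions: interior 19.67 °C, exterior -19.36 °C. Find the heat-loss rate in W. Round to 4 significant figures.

0.07006/0.02701 = 2.5939
0.01998/0.02977 = 0.67115
R_total = 0.02508 + 2.5939 + 0.67115 = 3.2901 m²·K/W
Q = A·ΔT/R = 42.16 × (19.67 − (-19.36)) / 3.2901 = 500.14 W

500.1 W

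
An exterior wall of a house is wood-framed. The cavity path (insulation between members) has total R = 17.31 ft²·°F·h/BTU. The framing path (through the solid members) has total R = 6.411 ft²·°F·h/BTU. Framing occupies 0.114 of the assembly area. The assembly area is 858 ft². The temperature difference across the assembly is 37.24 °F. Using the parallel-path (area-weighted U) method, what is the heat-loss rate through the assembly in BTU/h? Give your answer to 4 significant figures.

U_eff = 0.886/17.31 + 0.114/6.411 = 0.051184 + 0.017782 = 0.068966
R_eff = 1/U_eff = 14.5 ft²·°F·h/BTU
Q = 858 × 37.24 / 14.5 = 2203.6 BTU/h

2204 BTU/h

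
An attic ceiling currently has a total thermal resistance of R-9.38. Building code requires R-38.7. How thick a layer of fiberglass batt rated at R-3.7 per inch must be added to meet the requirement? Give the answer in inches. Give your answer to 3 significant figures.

ΔR = 38.7 − 9.38 = 29.32 ft²·°F·h/BTU
L = ΔR / (R/in) = 29.32/3.7 = 7.924 in

7.92 in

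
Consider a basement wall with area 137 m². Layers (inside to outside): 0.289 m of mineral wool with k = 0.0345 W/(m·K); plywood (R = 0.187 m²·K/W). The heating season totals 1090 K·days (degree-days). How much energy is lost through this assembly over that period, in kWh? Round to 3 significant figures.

0.289/0.0345 = 8.377
R_total = 8.377 + 0.187 = 8.564 m²·K/W
E = A × HDD × 24 / R / 1000 = 137 × 1090 × 24 / 8.564 / 1000 = 418.5 kWh

418 kWh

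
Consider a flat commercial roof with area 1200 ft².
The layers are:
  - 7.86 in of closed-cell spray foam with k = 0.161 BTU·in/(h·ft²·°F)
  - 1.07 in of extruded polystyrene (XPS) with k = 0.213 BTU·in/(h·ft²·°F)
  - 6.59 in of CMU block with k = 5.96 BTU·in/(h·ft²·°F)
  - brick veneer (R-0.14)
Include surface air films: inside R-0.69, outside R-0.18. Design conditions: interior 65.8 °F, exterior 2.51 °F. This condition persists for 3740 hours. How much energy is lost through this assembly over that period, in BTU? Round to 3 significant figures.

7.86/0.161 = 48.82
1.07/0.213 = 5.023
6.59/5.96 = 1.106
R_total = 0.69 + 48.82 + 5.023 + 1.106 + 0.14 + 0.18 = 55.96 ft²·°F·h/BTU
Q = 1200 × (65.8 − 2.51) / 55.96 = 1357 BTU/h
E = 1357 × 3740 = 5076000 BTU

5080000 BTU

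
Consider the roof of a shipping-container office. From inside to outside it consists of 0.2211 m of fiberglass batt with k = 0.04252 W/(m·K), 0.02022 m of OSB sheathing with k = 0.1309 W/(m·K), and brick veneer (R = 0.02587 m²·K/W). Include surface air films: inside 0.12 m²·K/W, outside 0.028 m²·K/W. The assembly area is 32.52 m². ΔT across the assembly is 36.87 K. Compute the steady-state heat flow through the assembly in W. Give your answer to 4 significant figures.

0.2211/0.04252 = 5.1999
0.02022/0.1309 = 0.15447
R_total = 0.12 + 5.1999 + 0.15447 + 0.02587 + 0.028 = 5.5282 m²·K/W
Q = A·ΔT/R = 32.52 × 36.87 / 5.5282 = 216.89 W

216.9 W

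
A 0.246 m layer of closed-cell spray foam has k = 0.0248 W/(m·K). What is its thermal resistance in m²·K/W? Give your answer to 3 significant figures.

R = L/k = 0.246/0.0248 = 9.919 m²·K/W

9.92 m²·K/W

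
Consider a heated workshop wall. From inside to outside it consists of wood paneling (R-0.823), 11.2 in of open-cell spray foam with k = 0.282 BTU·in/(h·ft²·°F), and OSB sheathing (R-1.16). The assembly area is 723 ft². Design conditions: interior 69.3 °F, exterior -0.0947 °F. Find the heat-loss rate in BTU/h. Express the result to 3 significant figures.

1200 BTU/h

11.2/0.282 = 39.72
R_total = 0.823 + 39.72 + 1.16 = 41.7 ft²·°F·h/BTU
Q = A·ΔT/R = 723 × (69.3 − (-0.0947)) / 41.7 = 1203 BTU/h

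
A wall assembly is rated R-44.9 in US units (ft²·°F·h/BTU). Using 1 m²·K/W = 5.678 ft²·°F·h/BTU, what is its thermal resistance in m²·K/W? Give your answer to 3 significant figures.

7.91 m²·K/W

R_SI = 44.9/5.678 = 7.908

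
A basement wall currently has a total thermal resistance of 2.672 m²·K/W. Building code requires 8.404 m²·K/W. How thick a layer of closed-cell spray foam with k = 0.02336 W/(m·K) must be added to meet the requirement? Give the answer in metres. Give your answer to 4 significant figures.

0.1339 m

ΔR = 8.404 − 2.672 = 5.732 m²·K/W
L = ΔR × k = 5.732 × 0.02336 = 0.1339 m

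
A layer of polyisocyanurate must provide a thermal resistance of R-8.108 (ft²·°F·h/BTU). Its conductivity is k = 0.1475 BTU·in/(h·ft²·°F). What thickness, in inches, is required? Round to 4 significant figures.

1.196 in

L = R × k = 8.108 × 0.1475 = 1.1959 in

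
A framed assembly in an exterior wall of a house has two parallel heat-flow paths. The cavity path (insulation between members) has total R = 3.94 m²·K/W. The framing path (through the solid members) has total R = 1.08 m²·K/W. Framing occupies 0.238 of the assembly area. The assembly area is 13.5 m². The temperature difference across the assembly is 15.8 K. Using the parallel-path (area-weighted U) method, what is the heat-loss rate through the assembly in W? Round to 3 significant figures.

U_eff = 0.762/3.94 + 0.238/1.08 = 0.1934 + 0.2204 = 0.4138
R_eff = 1/U_eff = 2.417 m²·K/W
Q = 13.5 × 15.8 / 2.417 = 88.26 W

88.3 W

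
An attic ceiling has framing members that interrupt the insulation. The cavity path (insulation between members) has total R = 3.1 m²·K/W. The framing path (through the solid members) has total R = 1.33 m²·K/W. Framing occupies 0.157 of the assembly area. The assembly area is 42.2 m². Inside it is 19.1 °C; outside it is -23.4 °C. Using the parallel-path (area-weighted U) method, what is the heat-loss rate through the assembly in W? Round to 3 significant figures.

U_eff = 0.843/3.1 + 0.157/1.33 = 0.2719 + 0.118 = 0.39
R_eff = 1/U_eff = 2.564 m²·K/W
Q = 42.2 × (19.1 − (-23.4)) / 2.564 = 699.4 W

699 W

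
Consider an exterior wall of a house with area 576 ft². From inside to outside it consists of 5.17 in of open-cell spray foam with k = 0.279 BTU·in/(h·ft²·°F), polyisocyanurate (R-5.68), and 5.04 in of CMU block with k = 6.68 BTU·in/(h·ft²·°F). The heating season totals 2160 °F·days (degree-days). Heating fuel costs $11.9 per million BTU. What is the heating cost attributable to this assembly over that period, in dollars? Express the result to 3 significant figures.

14.2 dollars

5.17/0.279 = 18.53
5.04/6.68 = 0.7545
R_total = 18.53 + 5.68 + 0.7545 = 24.96 ft²·°F·h/BTU
E = A × HDD × 24 / R = 576 × 2160 × 24 / 24.96 = 1196000 BTU
Cost = 1196000/10⁶ × 11.9 = $14.23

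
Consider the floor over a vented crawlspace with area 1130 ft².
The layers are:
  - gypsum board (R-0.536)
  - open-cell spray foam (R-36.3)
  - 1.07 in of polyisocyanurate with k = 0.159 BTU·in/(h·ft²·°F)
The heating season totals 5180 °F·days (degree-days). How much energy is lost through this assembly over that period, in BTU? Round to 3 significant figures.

3220000 BTU

1.07/0.159 = 6.73
R_total = 0.536 + 36.3 + 6.73 = 43.57 ft²·°F·h/BTU
E = A × HDD × 24 / R = 1130 × 5180 × 24 / 43.57 = 3225000 BTU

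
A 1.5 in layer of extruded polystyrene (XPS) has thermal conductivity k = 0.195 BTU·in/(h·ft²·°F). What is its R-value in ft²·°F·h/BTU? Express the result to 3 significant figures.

7.69 ft²·°F·h/BTU

R = L/k = 1.5/0.195 = 7.692 ft²·°F·h/BTU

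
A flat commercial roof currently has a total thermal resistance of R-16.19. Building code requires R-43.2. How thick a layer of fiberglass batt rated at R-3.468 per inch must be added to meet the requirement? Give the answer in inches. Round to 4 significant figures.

7.788 in

ΔR = 43.2 − 16.19 = 27.01 ft²·°F·h/BTU
L = ΔR / (R/in) = 27.01/3.468 = 7.7884 in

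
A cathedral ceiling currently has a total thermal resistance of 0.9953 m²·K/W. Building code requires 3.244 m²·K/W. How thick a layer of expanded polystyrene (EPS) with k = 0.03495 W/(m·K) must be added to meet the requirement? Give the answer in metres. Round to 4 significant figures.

ΔR = 3.244 − 0.9953 = 2.2487 m²·K/W
L = ΔR × k = 2.2487 × 0.03495 = 0.078592 m

0.07859 m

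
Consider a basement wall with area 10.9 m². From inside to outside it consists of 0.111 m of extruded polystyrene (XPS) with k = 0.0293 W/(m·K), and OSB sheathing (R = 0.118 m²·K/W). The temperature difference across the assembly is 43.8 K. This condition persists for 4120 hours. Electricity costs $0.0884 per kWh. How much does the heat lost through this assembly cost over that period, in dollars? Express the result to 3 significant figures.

44.5 dollars

0.111/0.0293 = 3.788
R_total = 3.788 + 0.118 = 3.906 m²·K/W
Q = 10.9 × 43.8 / 3.906 = 122.2 W
E = 122.2 W × 4120 h / 1000 = 503.5 kWh
Cost = 503.5 × 0.0884 = $44.51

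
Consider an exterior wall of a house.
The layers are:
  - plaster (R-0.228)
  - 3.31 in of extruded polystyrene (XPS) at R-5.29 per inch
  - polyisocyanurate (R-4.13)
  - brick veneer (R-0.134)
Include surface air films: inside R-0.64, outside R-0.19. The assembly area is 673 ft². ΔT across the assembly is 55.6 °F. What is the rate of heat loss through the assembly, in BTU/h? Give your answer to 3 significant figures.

3.31 × 5.29 = 17.51
R_total = 0.64 + 0.228 + 17.51 + 4.13 + 0.134 + 0.19 = 22.83 ft²·°F·h/BTU
Q = A·ΔT/R = 673 × 55.6 / 22.83 = 1639 BTU/h

1640 BTU/h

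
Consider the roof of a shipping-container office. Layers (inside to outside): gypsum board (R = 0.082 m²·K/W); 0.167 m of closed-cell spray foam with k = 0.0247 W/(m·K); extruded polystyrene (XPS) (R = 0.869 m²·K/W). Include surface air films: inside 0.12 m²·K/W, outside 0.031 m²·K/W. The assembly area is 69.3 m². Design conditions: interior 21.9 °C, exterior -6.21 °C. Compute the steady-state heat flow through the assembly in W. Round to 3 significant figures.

248 W

0.167/0.0247 = 6.761
R_total = 0.12 + 0.082 + 6.761 + 0.869 + 0.031 = 7.863 m²·K/W
Q = A·ΔT/R = 69.3 × (21.9 − (-6.21)) / 7.863 = 247.7 W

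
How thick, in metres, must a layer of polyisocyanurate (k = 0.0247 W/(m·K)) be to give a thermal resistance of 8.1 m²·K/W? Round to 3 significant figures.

0.200 m

L = R·k = 8.1 × 0.0247 = 0.2001 m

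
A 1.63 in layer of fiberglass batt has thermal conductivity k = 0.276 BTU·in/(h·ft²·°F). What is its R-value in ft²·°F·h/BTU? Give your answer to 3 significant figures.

5.91 ft²·°F·h/BTU

R = L/k = 1.63/0.276 = 5.906 ft²·°F·h/BTU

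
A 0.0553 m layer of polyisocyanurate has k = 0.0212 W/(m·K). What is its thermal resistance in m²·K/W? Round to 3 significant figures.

R = L/k = 0.0553/0.0212 = 2.608 m²·K/W

2.61 m²·K/W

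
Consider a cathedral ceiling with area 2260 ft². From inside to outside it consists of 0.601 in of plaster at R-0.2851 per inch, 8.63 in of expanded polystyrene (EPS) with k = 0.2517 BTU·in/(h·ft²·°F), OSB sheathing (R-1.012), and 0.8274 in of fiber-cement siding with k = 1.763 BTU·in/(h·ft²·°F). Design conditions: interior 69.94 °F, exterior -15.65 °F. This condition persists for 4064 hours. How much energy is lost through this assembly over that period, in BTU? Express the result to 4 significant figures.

21870000 BTU

0.601 × 0.2851 = 0.17135
8.63/0.2517 = 34.287
0.8274/1.763 = 0.46931
R_total = 0.17135 + 34.287 + 1.012 + 0.46931 = 35.94 ft²·°F·h/BTU
Q = 2260 × (69.94 − (-15.65)) / 35.94 = 5382.2 BTU/h
E = 5382.2 × 4064 = 21873000 BTU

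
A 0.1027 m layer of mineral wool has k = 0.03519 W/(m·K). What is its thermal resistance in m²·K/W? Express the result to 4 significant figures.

2.918 m²·K/W

R = L/k = 0.1027/0.03519 = 2.9184 m²·K/W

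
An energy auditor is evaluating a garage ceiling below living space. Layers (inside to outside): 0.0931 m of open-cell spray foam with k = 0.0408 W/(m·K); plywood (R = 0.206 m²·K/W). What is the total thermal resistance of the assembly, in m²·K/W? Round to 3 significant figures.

2.49 m²·K/W

0.0931/0.0408 = 2.282
R_total = 2.282 + 0.206 = 2.488 m²·K/W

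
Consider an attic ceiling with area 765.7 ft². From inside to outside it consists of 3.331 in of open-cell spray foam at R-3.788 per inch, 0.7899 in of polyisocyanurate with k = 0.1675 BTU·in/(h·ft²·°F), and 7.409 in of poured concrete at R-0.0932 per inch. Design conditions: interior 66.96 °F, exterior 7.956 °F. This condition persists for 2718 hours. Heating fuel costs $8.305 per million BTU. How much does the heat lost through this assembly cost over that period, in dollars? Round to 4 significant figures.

3.331 × 3.788 = 12.618
0.7899/0.1675 = 4.7158
7.409 × 0.0932 = 0.69052
R_total = 12.618 + 4.7158 + 0.69052 = 18.024 ft²·°F·h/BTU
Q = 765.7 × (66.96 − 7.956) / 18.024 = 2506.6 BTU/h
E = 2506.6 × 2718 = 6812900 BTU
Cost = 6812900/10⁶ × 8.305 = $56.581

56.58 dollars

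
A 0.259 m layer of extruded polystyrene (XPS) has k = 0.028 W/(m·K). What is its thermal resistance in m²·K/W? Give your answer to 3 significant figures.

9.25 m²·K/W

R = L/k = 0.259/0.028 = 9.25 m²·K/W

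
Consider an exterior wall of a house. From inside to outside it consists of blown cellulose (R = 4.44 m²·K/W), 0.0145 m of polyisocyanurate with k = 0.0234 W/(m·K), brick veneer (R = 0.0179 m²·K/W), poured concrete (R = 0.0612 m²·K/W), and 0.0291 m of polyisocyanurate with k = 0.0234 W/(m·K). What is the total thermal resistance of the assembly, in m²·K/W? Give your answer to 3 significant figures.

6.38 m²·K/W

0.0145/0.0234 = 0.6197
0.0291/0.0234 = 1.244
R_total = 4.44 + 0.6197 + 0.0179 + 0.0612 + 1.244 = 6.382 m²·K/W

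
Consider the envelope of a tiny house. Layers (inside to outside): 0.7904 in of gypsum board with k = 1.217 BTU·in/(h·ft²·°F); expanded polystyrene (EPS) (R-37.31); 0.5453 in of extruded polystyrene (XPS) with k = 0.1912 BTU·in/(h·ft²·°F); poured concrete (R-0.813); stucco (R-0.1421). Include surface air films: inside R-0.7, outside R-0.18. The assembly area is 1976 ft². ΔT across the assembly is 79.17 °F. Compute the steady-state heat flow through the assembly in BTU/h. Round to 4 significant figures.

3668 BTU/h

0.7904/1.217 = 0.64947
0.5453/0.1912 = 2.852
R_total = 0.7 + 0.64947 + 37.31 + 2.852 + 0.813 + 0.1421 + 0.18 = 42.647 ft²·°F·h/BTU
Q = A·ΔT/R = 1976 × 79.17 / 42.647 = 3668.3 BTU/h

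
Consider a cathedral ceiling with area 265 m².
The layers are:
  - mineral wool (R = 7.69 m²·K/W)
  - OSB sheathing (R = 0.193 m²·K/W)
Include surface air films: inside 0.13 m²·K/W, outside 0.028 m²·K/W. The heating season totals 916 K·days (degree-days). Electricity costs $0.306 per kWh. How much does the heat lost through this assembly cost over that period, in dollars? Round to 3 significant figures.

222 dollars

R_total = 0.13 + 7.69 + 0.193 + 0.028 = 8.041 m²·K/W
E = A × HDD × 24 / R / 1000 = 265 × 916 × 24 / 8.041 / 1000 = 724.5 kWh
Cost = 724.5 × 0.306 = $221.7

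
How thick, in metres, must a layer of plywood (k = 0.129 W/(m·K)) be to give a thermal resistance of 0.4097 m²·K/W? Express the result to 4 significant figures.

0.05285 m

L = R·k = 0.4097 × 0.129 = 0.052851 m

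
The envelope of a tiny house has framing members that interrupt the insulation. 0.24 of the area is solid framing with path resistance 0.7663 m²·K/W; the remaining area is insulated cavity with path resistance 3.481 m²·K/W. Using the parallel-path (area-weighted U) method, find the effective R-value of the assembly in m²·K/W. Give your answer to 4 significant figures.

U_eff = 0.76/3.481 + 0.24/0.7663 = 0.21833 + 0.31319 = 0.53152
R_eff = 1/U_eff = 1.8814 m²·K/W

1.881 m²·K/W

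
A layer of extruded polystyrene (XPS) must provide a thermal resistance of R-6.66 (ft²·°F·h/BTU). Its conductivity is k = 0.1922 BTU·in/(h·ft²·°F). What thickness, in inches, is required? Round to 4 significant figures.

L = R × k = 6.66 × 0.1922 = 1.2801 in

1.280 in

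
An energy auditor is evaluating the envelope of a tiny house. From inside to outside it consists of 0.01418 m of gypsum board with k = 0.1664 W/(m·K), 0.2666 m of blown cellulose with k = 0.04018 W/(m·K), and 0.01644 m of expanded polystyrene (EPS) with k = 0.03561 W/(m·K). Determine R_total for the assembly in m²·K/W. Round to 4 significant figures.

7.182 m²·K/W

0.01418/0.1664 = 0.085216
0.2666/0.04018 = 6.6351
0.01644/0.03561 = 0.46167
R_total = 0.085216 + 6.6351 + 0.46167 = 7.182 m²·K/W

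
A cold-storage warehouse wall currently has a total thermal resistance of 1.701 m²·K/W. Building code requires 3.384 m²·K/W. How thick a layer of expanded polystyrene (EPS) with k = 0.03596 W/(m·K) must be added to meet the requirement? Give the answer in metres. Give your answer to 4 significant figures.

0.06052 m

ΔR = 3.384 − 1.701 = 1.683 m²·K/W
L = ΔR × k = 1.683 × 0.03596 = 0.060521 m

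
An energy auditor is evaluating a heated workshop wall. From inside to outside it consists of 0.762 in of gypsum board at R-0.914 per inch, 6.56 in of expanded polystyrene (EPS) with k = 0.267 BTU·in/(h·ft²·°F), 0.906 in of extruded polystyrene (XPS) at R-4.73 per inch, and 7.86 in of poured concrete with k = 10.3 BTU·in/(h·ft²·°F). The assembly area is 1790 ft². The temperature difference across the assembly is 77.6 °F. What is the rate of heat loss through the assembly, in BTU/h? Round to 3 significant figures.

0.762 × 0.914 = 0.6965
6.56/0.267 = 24.57
0.906 × 4.73 = 4.285
7.86/10.3 = 0.7631
R_total = 0.6965 + 24.57 + 4.285 + 0.7631 = 30.31 ft²·°F·h/BTU
Q = A·ΔT/R = 1790 × 77.6 / 30.31 = 4582 BTU/h

4580 BTU/h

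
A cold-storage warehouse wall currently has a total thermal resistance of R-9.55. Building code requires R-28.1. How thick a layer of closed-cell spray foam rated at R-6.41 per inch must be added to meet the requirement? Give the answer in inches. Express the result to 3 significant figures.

ΔR = 28.1 − 9.55 = 18.55 ft²·°F·h/BTU
L = ΔR / (R/in) = 18.55/6.41 = 2.894 in

2.89 in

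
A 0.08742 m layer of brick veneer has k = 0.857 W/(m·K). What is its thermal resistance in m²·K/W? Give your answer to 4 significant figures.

R = L/k = 0.08742/0.857 = 0.10201 m²·K/W

0.1020 m²·K/W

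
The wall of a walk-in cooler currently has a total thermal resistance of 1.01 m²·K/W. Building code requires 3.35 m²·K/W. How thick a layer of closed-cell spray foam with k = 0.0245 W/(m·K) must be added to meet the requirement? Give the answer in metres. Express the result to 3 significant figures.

0.0573 m

ΔR = 3.35 − 1.01 = 2.34 m²·K/W
L = ΔR × k = 2.34 × 0.0245 = 0.05733 m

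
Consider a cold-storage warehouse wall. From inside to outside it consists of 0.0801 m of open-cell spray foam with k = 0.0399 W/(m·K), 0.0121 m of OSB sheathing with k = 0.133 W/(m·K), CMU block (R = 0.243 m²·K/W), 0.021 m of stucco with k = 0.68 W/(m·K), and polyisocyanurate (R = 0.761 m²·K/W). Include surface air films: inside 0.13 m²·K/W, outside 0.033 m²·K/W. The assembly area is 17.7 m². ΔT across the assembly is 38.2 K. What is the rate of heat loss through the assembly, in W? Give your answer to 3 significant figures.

205 W

0.0801/0.0399 = 2.008
0.0121/0.133 = 0.09098
0.021/0.68 = 0.03088
R_total = 0.13 + 2.008 + 0.09098 + 0.243 + 0.03088 + 0.761 + 0.033 = 3.296 m²·K/W
Q = A·ΔT/R = 17.7 × 38.2 / 3.296 = 205.1 W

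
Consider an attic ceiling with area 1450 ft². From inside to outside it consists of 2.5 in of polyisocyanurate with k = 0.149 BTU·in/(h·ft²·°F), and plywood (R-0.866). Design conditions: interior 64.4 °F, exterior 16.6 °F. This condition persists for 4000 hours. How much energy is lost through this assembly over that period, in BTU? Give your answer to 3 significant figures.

15700000 BTU

2.5/0.149 = 16.78
R_total = 16.78 + 0.866 = 17.64 ft²·°F·h/BTU
Q = 1450 × (64.4 − 16.6) / 17.64 = 3928 BTU/h
E = 3928 × 4000 = 15710000 BTU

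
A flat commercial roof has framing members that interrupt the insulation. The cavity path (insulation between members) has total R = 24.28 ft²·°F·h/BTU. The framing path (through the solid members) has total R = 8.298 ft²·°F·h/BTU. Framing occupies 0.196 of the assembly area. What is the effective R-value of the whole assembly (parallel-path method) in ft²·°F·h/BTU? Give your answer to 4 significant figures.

U_eff = 0.804/24.28 + 0.196/8.298 = 0.033114 + 0.02362 = 0.056734
R_eff = 1/U_eff = 17.626 ft²·°F·h/BTU

17.63 ft²·°F·h/BTU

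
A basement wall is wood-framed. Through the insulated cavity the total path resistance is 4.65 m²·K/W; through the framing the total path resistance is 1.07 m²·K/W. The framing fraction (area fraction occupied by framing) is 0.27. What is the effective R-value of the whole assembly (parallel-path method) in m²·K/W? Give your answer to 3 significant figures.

2.44 m²·K/W

U_eff = 0.73/4.65 + 0.27/1.07 = 0.157 + 0.2523 = 0.4093
R_eff = 1/U_eff = 2.443 m²·K/W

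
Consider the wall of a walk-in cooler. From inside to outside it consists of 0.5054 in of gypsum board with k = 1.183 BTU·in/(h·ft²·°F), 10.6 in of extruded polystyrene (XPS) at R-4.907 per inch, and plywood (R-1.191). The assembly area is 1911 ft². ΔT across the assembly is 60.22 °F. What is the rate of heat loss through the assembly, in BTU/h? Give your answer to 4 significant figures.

0.5054/1.183 = 0.42722
10.6 × 4.907 = 52.014
R_total = 0.42722 + 52.014 + 1.191 = 53.632 ft²·°F·h/BTU
Q = A·ΔT/R = 1911 × 60.22 / 53.632 = 2145.7 BTU/h

2146 BTU/h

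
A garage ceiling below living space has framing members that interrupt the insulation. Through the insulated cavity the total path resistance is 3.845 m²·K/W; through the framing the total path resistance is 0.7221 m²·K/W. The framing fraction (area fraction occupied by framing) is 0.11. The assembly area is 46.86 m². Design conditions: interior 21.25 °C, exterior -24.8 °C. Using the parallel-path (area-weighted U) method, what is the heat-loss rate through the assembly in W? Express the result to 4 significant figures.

U_eff = 0.89/3.845 + 0.11/0.7221 = 0.23147 + 0.15233 = 0.3838
R_eff = 1/U_eff = 2.6055 m²·K/W
Q = 46.86 × (21.25 − (-24.8)) / 2.6055 = 828.21 W

828.2 W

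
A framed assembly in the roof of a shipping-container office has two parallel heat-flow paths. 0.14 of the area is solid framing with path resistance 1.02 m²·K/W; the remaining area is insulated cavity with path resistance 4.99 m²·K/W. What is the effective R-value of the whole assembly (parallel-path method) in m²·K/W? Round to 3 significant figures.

3.23 m²·K/W

U_eff = 0.86/4.99 + 0.14/1.02 = 0.1723 + 0.1373 = 0.3096
R_eff = 1/U_eff = 3.23 m²·K/W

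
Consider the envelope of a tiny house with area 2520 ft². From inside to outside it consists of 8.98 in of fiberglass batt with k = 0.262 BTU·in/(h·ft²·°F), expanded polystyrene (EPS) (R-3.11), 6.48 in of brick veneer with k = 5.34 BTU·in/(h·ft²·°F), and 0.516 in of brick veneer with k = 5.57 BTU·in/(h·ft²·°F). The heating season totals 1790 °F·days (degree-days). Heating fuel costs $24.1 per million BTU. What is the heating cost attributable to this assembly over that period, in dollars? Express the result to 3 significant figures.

67.4 dollars

8.98/0.262 = 34.27
6.48/5.34 = 1.213
0.516/5.57 = 0.09264
R_total = 34.27 + 3.11 + 1.213 + 0.09264 = 38.69 ft²·°F·h/BTU
E = A × HDD × 24 / R = 2520 × 1790 × 24 / 38.69 = 2798000 BTU
Cost = 2798000/10⁶ × 24.1 = $67.43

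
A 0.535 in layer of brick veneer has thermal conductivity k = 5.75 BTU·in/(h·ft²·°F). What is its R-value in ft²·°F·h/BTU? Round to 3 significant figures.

R = L/k = 0.535/5.75 = 0.09304 ft²·°F·h/BTU

0.0930 ft²·°F·h/BTU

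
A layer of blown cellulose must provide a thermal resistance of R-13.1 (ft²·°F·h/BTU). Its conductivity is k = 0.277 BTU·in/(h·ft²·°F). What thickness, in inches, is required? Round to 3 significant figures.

L = R × k = 13.1 × 0.277 = 3.629 in

3.63 in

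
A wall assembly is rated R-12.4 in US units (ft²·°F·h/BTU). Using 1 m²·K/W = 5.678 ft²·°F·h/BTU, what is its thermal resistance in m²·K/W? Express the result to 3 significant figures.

2.18 m²·K/W

R_SI = 12.4/5.678 = 2.184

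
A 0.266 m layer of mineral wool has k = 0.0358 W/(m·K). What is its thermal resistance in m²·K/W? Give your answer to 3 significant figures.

7.43 m²·K/W

R = L/k = 0.266/0.0358 = 7.43 m²·K/W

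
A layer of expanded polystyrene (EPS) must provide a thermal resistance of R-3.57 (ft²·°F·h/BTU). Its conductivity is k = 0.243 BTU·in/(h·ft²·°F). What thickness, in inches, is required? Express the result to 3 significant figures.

L = R × k = 3.57 × 0.243 = 0.8675 in

0.868 in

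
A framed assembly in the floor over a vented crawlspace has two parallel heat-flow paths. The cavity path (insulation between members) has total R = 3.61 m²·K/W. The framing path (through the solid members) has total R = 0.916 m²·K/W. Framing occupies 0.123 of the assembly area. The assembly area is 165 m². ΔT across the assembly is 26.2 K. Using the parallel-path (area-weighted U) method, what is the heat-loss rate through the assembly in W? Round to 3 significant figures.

1630 W

U_eff = 0.877/3.61 + 0.123/0.916 = 0.2429 + 0.1343 = 0.3772
R_eff = 1/U_eff = 2.651 m²·K/W
Q = 165 × 26.2 / 2.651 = 1631 W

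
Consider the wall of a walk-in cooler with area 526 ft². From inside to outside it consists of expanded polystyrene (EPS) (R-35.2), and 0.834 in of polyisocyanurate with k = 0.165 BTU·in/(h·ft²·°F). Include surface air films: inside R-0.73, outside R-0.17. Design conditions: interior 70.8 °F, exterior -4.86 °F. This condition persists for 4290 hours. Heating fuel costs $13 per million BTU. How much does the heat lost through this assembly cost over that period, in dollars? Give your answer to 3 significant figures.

53.9 dollars

0.834/0.165 = 5.055
R_total = 0.73 + 35.2 + 5.055 + 0.17 = 41.15 ft²·°F·h/BTU
Q = 526 × (70.8 − (-4.86)) / 41.15 = 967 BTU/h
E = 967 × 4290 = 4149000 BTU
Cost = 4149000/10⁶ × 13 = $53.93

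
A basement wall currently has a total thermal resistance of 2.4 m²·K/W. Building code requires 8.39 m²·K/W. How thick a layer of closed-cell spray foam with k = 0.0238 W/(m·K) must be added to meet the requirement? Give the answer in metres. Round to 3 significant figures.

0.143 m

ΔR = 8.39 − 2.4 = 5.99 m²·K/W
L = ΔR × k = 5.99 × 0.0238 = 0.1426 m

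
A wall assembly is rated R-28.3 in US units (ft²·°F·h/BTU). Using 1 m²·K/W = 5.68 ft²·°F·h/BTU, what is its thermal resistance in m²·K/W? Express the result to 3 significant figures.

R_SI = 28.3/5.68 = 4.982

4.98 m²·K/W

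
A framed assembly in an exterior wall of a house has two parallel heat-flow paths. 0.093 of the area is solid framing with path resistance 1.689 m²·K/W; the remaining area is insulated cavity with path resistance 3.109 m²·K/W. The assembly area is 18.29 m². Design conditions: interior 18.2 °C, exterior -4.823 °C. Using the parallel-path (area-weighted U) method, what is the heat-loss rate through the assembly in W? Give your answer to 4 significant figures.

146.0 W

U_eff = 0.907/3.109 + 0.093/1.689 = 0.29173 + 0.055062 = 0.3468
R_eff = 1/U_eff = 2.8835 m²·K/W
Q = 18.29 × (18.2 − (-4.823)) / 2.8835 = 146.03 W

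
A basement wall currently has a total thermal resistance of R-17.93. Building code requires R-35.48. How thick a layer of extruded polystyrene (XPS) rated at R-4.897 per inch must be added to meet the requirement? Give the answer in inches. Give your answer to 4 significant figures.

3.584 in

ΔR = 35.48 − 17.93 = 17.55 ft²·°F·h/BTU
L = ΔR / (R/in) = 17.55/4.897 = 3.5838 in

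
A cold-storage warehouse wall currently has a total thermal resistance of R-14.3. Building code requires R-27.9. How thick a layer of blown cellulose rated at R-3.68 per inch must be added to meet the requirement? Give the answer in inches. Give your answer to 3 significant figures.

3.70 in

ΔR = 27.9 − 14.3 = 13.6 ft²·°F·h/BTU
L = ΔR / (R/in) = 13.6/3.68 = 3.696 in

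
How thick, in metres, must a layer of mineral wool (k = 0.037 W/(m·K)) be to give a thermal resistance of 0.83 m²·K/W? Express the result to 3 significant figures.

0.0307 m

L = R·k = 0.83 × 0.037 = 0.03071 m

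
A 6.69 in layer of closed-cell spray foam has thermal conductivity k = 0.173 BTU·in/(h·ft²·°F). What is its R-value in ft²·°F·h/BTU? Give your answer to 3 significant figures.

38.7 ft²·°F·h/BTU

R = L/k = 6.69/0.173 = 38.67 ft²·°F·h/BTU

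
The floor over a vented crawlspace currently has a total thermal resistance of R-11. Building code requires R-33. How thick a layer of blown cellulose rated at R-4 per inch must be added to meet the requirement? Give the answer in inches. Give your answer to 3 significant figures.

5.50 in

ΔR = 33 − 11 = 22 ft²·°F·h/BTU
L = ΔR / (R/in) = 22/4 = 5.5 in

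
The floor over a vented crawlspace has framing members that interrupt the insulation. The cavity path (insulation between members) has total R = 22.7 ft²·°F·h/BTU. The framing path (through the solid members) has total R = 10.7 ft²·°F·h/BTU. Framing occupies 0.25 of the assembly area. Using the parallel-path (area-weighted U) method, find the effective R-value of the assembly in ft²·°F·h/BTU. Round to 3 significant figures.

U_eff = 0.75/22.7 + 0.25/10.7 = 0.03304 + 0.02336 = 0.0564
R_eff = 1/U_eff = 17.73 ft²·°F·h/BTU

17.7 ft²·°F·h/BTU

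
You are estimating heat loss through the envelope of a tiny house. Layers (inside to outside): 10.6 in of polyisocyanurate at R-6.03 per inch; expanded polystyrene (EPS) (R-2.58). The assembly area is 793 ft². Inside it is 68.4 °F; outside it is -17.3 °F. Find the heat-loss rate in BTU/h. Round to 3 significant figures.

1020 BTU/h

10.6 × 6.03 = 63.92
R_total = 63.92 + 2.58 = 66.5 ft²·°F·h/BTU
Q = A·ΔT/R = 793 × (68.4 − (-17.3)) / 66.5 = 1022 BTU/h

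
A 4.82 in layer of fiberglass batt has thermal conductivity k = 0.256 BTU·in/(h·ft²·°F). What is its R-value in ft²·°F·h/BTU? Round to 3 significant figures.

18.8 ft²·°F·h/BTU

R = L/k = 4.82/0.256 = 18.83 ft²·°F·h/BTU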